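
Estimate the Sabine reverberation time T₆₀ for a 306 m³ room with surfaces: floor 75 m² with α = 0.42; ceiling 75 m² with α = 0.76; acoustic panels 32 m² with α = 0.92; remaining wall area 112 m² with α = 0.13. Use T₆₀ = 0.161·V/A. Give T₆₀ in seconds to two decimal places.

A = Σ Sᵢαᵢ = 75·0.42 + 75·0.76 + 32·0.92 + 112·0.13 = 132.50 m².
T₆₀ = 0.161 × 306 / 132.50 = 0.372 s.

0.37 s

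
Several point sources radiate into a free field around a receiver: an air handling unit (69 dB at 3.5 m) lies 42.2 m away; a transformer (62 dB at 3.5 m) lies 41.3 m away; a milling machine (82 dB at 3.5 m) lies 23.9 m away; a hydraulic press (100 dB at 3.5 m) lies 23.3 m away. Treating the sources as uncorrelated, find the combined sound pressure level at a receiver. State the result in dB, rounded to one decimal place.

Propagate each source to the receiver with L = L_ref − 20·log₁₀(r/r_ref), then add intensities.
air handling unit: 69 − 20·log₁₀(42.2/3.5) = 69 − 21.62 = 47.38 dB.
transformer: 62 − 20·log₁₀(41.3/3.5) = 62 − 21.44 = 40.56 dB.
milling machine: 82 − 20·log₁₀(23.9/3.5) = 82 − 16.69 = 65.31 dB.
hydraulic press: 100 − 20·log₁₀(23.3/3.5) = 100 − 16.47 = 83.53 dB.
Σ 10^(L/10) = 2.291e+08 → L_total = 10·log₁₀(2.291e+08) = 83.60 dB.

83.6 dB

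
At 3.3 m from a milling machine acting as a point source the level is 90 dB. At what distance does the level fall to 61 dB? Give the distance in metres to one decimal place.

The 29.0 dB drop corresponds to a distance ratio of 10^(29.0/20) for a point source.
r₂ = 3.3·10^((90−61)/20) = 3.3·10^(29.0/20) = 93.01 m.

93.0 m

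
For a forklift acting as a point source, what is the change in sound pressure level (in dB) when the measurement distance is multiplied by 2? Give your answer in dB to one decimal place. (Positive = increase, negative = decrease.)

With spherical spreading the level changes by −20·log₁₀(r₂/r₁).
ΔL = −20·log₁₀(2) = -6.02 dB.

-6.0 dB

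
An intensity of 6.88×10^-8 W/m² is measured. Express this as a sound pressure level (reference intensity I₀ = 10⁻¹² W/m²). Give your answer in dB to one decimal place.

I/I₀ = 6.88×10^-8/10⁻¹² = 6.88×10^4, and L = 10·log₁₀(I/I₀).
L = 10·(0.8376 + 4) = 48.38 dB.

48.4 dB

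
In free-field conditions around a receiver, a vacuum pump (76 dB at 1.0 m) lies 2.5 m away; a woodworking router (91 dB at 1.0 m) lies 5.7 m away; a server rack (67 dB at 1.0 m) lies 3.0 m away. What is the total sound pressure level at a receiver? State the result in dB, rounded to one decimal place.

Apply inverse-square spreading to bring every level to the receiver, then sum 10^(L/10).
vacuum pump: 76 − 20·log₁₀(2.5/1.0) = 76 − 7.96 = 68.04 dB.
woodworking router: 91 − 20·log₁₀(5.7/1.0) = 91 − 15.12 = 75.88 dB.
server rack: 67 − 20·log₁₀(3.0/1.0) = 67 − 9.54 = 57.46 dB.
Σ 10^(L/10) = 4.567e+07 → L_total = 10·log₁₀(4.567e+07) = 76.60 dB.

76.6 dB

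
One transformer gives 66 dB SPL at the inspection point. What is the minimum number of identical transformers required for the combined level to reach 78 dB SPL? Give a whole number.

The shortfall is 78 − 66 = 12.0 dB, and N units add 10·log₁₀ N, so need 10·log₁₀ N ≥ 12.0.
N ≥ 10^(12.0/10) = 15.849, so N = 16.

16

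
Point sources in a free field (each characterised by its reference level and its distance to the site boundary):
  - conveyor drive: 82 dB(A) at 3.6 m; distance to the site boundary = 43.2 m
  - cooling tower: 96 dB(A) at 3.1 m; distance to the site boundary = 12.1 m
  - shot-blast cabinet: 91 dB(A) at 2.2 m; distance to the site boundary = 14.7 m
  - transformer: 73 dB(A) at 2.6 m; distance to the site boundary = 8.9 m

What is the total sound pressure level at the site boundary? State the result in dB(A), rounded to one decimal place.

84.7 dB(A)

First find each source's level at the receiver (point-source: −20·log₁₀(r/r_ref)), then combine on an intensity basis.
conveyor drive: 82 − 20·log₁₀(43.2/3.6) = 82 − 21.58 = 60.42 dB(A).
cooling tower: 96 − 20·log₁₀(12.1/3.1) = 96 − 11.83 = 84.17 dB(A).
shot-blast cabinet: 91 − 20·log₁₀(14.7/2.2) = 91 − 16.50 = 74.50 dB(A).
transformer: 73 − 20·log₁₀(8.9/2.6) = 73 − 10.69 = 62.31 dB(A).
Σ 10^(L/10) = 2.923e+08 → L_total = 10·log₁₀(2.923e+08) = 84.66 dB(A).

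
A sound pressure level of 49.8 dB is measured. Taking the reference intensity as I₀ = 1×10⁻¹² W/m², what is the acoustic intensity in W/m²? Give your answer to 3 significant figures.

9.55e-08 W/m²

L = 10·log₁₀(I/I₀) ⇒ I = I₀·10^(L/10) = 10⁻¹² × 10^4.98.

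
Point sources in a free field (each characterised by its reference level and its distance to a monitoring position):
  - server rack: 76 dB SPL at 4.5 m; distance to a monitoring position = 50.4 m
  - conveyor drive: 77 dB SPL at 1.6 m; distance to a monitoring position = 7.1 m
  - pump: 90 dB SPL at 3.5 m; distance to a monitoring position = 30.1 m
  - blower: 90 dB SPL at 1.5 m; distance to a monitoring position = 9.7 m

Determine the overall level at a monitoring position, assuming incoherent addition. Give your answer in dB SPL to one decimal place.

Apply inverse-square spreading to bring every level to the receiver, then sum 10^(L/10).
server rack: 76 − 20·log₁₀(50.4/4.5) = 76 − 20.98 = 55.02 dB SPL.
conveyor drive: 77 − 20·log₁₀(7.1/1.6) = 77 − 12.94 = 64.06 dB SPL.
pump: 90 − 20·log₁₀(30.1/3.5) = 90 − 18.69 = 71.31 dB SPL.
blower: 90 − 20·log₁₀(9.7/1.5) = 90 − 16.21 = 73.79 dB SPL.
Σ 10^(L/10) = 4.030e+07 → L_total = 10·log₁₀(4.030e+07) = 76.05 dB SPL.

76.1 dB SPL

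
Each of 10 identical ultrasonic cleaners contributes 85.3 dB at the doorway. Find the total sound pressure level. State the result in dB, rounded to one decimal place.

95.3 dB

With 10 equal, uncorrelated contributions the intensity is 10× that of one unit, giving a rise of 10·log₁₀ 10.
L_total = 85.3 + 10·log₁₀(10) = 85.3 + 10.000 = 95.30 dB.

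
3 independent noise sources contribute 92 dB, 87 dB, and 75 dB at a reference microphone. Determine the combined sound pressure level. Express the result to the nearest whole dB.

Incoherent sources combine by intensity addition: L_total = 10·log₁₀(Σ 10^(L_i/10)).
Σ 10^(L/10) = 10^(92/10) + 10^(87/10) + 10^(75/10) = 2.118e+09.
L_total = 10·log₁₀(2.118e+09) = 93.26 dB.

93 dB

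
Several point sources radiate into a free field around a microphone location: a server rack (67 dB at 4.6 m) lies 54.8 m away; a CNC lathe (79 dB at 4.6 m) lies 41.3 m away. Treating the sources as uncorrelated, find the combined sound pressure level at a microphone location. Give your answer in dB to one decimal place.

Propagate each source to the receiver with L = L_ref − 20·log₁₀(r/r_ref), then add intensities.
server rack: 67 − 20·log₁₀(54.8/4.6) = 67 − 21.52 = 45.48 dB.
CNC lathe: 79 − 20·log₁₀(41.3/4.6) = 79 − 19.06 = 59.94 dB.
Σ 10^(L/10) = 1.021e+06 → L_total = 10·log₁₀(1.021e+06) = 60.09 dB.

60.1 dB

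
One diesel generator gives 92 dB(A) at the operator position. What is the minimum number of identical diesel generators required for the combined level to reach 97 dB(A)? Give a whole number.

4

Need L₁ + 10·log₁₀ N ≥ 97, i.e. log₁₀ N ≥ 0.50.
N ≥ 10^(5.0/10) = 3.162, so N = 4.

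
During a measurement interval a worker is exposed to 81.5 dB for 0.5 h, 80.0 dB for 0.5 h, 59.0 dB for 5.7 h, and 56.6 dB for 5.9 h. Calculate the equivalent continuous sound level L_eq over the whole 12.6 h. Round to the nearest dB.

70 dB

L_eq = 10·log₁₀[(1/T)·Σ tᵢ·10^(Lᵢ/10)] with T = 12.6 h.
Σ tᵢ·10^(Lᵢ/10) = 0.5·10^(81.5/10) + 0.5·10^(80.0/10) + 5.7·10^(59.0/10) + 5.9·10^(56.6/10) = 1.279e+08.
L_eq = 10·log₁₀(1.279e+08/12.6) = 70.06 dB.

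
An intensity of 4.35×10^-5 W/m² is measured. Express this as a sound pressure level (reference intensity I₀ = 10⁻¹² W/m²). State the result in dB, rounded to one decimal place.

76.4 dB

I/I₀ = 4.35×10^-5/10⁻¹² = 4.35×10^7, and L = 10·log₁₀(I/I₀).
L = 10·(0.6385 + 7) = 76.38 dB.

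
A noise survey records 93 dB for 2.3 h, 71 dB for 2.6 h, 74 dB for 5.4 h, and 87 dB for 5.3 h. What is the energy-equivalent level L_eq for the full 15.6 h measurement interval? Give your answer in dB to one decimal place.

86.8 dB

L_eq = 10·log₁₀[(1/T)·Σ tᵢ·10^(Lᵢ/10)] with T = 15.6 h.
Σ tᵢ·10^(Lᵢ/10) = 2.3·10^(93/10) + 2.6·10^(71/10) + 5.4·10^(74/10) + 5.3·10^(87/10) = 7.414e+09.
L_eq = 10·log₁₀(7.414e+09/15.6) = 86.77 dB.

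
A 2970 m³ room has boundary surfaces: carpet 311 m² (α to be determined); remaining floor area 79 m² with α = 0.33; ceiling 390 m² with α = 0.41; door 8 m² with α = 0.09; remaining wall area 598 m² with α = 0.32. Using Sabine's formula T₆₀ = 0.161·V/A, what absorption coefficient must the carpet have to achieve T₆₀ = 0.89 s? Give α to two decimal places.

A = 0.161·V/T₆₀ = 0.161·2970/0.89 = 537.27 m² sabins.
Absorption from the other surfaces = 79·0.33 + 390·0.41 + 8·0.09 + 598·0.32 = 378.05 m², so the carpet must supply 159.22 m² over 311 m².
α = 159.22/311 = 0.512.

0.51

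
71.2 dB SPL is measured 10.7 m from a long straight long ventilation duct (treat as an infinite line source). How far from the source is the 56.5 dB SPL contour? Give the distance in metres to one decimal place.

For a line source L₁ − L₂ = 10·log₁₀(r₂/r₁), so r₂ = r₁·10^((L₁−L₂)/10).
r₂ = 10.7·10^((71.2−56.5)/10) = 10.7·10^(14.7/10) = 315.78 m.

315.8 m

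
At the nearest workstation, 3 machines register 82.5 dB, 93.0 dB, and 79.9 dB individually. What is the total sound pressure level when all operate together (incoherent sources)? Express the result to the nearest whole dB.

For uncorrelated sources the intensities add, so convert each level to linear form, sum, and take 10·log₁₀ of the total.
Σ 10^(L/10) = 10^(82.5/10) + 10^(93.0/10) + 10^(79.9/10) = 2.271e+09.
L_total = 10·log₁₀(2.271e+09) = 93.56 dB.

94 dB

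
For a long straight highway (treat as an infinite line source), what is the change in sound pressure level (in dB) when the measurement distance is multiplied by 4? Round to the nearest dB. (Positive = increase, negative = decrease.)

-6 dB

A line source loses 3 dB per doubling of distance; generally ΔL = −10·log₁₀(r₂/r₁).
ΔL = −10·log₁₀(4) = -6.02 dB.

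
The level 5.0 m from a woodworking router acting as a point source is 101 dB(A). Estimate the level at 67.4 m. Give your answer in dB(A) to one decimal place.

78.4 dB(A)

Point-source attenuation: ΔL = 20·log₁₀(r₂/r₁) = 20·log₁₀(67.4/5.0) = 22.594 dB.
L₂ = 101 − 20·log₁₀(67.4/5.0) = 101 − 22.594 = 78.41 dB(A).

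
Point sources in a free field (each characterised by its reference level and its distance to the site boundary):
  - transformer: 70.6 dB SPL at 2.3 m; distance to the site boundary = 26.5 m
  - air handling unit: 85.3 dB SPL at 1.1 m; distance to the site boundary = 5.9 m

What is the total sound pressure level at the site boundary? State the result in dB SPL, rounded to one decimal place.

Propagate each source to the receiver with L = L_ref − 20·log₁₀(r/r_ref), then add intensities.
transformer: 70.6 − 20·log₁₀(26.5/2.3) = 70.6 − 21.23 = 49.37 dB SPL.
air handling unit: 85.3 − 20·log₁₀(5.9/1.1) = 85.3 − 14.59 = 70.71 dB SPL.
Σ 10^(L/10) = 1.186e+07 → L_total = 10·log₁₀(1.186e+07) = 70.74 dB SPL.

70.7 dB SPL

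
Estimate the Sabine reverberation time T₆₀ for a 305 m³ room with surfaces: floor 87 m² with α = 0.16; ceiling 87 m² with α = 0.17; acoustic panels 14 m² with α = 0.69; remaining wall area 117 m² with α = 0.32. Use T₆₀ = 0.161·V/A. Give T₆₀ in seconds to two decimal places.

A = Σ Sᵢαᵢ = 87·0.16 + 87·0.17 + 14·0.69 + 117·0.32 = 75.81 m².
T₆₀ = 0.161·V/A = 0.161·305/75.81 = 0.648 s.

0.65 s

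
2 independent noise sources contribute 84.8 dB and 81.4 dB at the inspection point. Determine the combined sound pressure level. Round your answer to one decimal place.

Incoherent sources combine by intensity addition: L_total = 10·log₁₀(Σ 10^(L_i/10)).
Σ 10^(L/10) = 10^(84.8/10) + 10^(81.4/10) = 4.400e+08.
L_total = 10·log₁₀(4.400e+08) = 86.43 dB.

86.4 dB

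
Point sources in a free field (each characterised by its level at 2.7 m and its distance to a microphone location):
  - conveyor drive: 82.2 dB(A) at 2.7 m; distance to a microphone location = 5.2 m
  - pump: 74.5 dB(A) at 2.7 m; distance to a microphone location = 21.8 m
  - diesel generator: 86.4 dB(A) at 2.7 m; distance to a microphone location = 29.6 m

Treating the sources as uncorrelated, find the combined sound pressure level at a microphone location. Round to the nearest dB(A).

77 dB(A)

Apply inverse-square spreading to bring every level to the receiver, then sum 10^(L/10).
conveyor drive: 82.2 − 20·log₁₀(5.2/2.7) = 82.2 − 5.69 = 76.51 dB(A).
pump: 74.5 − 20·log₁₀(21.8/2.7) = 74.5 − 18.14 = 56.36 dB(A).
diesel generator: 86.4 − 20·log₁₀(29.6/2.7) = 86.4 − 20.80 = 65.60 dB(A).
Σ 10^(L/10) = 4.881e+07 → L_total = 10·log₁₀(4.881e+07) = 76.88 dB(A).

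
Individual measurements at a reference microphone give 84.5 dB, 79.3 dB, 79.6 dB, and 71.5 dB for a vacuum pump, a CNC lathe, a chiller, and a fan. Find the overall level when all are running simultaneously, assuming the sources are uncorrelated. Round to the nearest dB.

Incoherent sources combine by intensity addition: L_total = 10·log₁₀(Σ 10^(L_i/10)).
Σ 10^(L/10) = 10^(84.5/10) + 10^(79.3/10) + 10^(79.6/10) + 10^(71.5/10) = 4.723e+08.
L_total = 10·log₁₀(4.723e+08) = 86.74 dB.

87 dB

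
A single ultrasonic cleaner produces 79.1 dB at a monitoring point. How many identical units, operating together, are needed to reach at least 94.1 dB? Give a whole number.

32

N identical sources give L₁ + 10·log₁₀ N, so require 10·log₁₀ N ≥ 94.1 − 79.1 = 15.0 dB.
N ≥ 10^(15.0/10) = 31.623, so N = 32.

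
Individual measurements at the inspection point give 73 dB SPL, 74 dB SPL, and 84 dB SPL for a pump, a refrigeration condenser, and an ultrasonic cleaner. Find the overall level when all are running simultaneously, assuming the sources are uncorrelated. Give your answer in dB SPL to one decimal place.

For uncorrelated sources the intensities add, so convert each level to linear form, sum, and take 10·log₁₀ of the total.
Σ 10^(L/10) = 10^(73/10) + 10^(74/10) + 10^(84/10) = 2.963e+08.
L_total = 10·log₁₀(2.963e+08) = 84.72 dB SPL.

84.7 dB SPL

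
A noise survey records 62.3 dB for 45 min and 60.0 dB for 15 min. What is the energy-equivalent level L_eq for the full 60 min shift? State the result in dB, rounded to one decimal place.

Weight each interval's intensity by its duration and average over T = 60 min:
Σ tᵢ·10^(Lᵢ/10) = 45·10^(62.3/10) + 15·10^(60.0/10) = 9.142e+07.
L_eq = 10·log₁₀(9.142e+07/60) = 61.83 dB.

61.8 dB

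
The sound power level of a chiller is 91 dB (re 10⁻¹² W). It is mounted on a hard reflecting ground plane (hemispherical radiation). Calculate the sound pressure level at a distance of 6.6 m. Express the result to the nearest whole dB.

67 dB

The power spreads over a hemisphere of area 2π·r², so L_p = L_w − 10·log₁₀(2π·r²).
2π·r² = 273.7 m², 10·log₁₀ of that is 24.373 dB.
L_p = 91 − 24.373 = 66.63 dB.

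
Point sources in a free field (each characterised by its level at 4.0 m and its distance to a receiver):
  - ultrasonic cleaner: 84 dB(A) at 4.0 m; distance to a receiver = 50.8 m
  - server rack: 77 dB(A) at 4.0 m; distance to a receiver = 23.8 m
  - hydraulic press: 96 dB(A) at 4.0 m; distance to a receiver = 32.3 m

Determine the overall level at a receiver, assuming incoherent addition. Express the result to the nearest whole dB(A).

78 dB(A)

First find each source's level at the receiver (point-source: −20·log₁₀(r/r_ref)), then combine on an intensity basis.
ultrasonic cleaner: 84 − 20·log₁₀(50.8/4.0) = 84 − 22.08 = 61.92 dB(A).
server rack: 77 − 20·log₁₀(23.8/4.0) = 77 − 15.49 = 61.51 dB(A).
hydraulic press: 96 − 20·log₁₀(32.3/4.0) = 96 − 18.14 = 77.86 dB(A).
Σ 10^(L/10) = 6.403e+07 → L_total = 10·log₁₀(6.403e+07) = 78.06 dB(A).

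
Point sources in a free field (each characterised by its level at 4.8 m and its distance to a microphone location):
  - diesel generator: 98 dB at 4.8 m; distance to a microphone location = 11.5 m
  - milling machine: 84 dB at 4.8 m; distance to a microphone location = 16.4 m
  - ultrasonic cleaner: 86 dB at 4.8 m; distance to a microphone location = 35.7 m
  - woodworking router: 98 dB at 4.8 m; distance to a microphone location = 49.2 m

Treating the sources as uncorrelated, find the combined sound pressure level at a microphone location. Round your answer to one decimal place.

Apply inverse-square spreading to bring every level to the receiver, then sum 10^(L/10).
diesel generator: 98 − 20·log₁₀(11.5/4.8) = 98 − 7.59 = 90.41 dB.
milling machine: 84 − 20·log₁₀(16.4/4.8) = 84 − 10.67 = 73.33 dB.
ultrasonic cleaner: 86 − 20·log₁₀(35.7/4.8) = 86 − 17.43 = 68.57 dB.
woodworking router: 98 − 20·log₁₀(49.2/4.8) = 98 − 20.21 = 77.79 dB.
Σ 10^(L/10) = 1.188e+09 → L_total = 10·log₁₀(1.188e+09) = 90.75 dB.

90.7 dB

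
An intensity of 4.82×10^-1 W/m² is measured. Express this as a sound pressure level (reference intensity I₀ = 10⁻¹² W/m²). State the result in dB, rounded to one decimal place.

116.8 dB

Dividing by I₀ shifts the exponent by 12: I/I₀ = 4.82×10^11.
L = 10·(0.6830 + 11) = 116.83 dB.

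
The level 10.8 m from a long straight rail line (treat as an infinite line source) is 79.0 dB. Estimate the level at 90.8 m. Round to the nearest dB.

70 dB

For a line source, L₂ = L₁ − 10·log₁₀(r₂/r₁).
L₂ = 79.0 − 10·log₁₀(90.8/10.8) = 79.0 − 9.247 = 69.75 dB.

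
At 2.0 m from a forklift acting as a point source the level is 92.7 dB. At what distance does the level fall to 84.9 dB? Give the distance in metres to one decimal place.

4.9 m

For a point source L₁ − L₂ = 20·log₁₀(r₂/r₁), so r₂ = r₁·10^((L₁−L₂)/20).
r₂ = 2.0·10^((92.7−84.9)/20) = 2.0·10^(7.8/20) = 4.91 m.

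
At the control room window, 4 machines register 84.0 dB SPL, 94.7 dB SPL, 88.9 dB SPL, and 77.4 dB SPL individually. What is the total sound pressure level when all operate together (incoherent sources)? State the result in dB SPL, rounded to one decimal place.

96.1 dB SPL

Incoherent sources combine by intensity addition: L_total = 10·log₁₀(Σ 10^(L_i/10)).
Σ 10^(L/10) = 10^(84.0/10) + 10^(94.7/10) + 10^(88.9/10) + 10^(77.4/10) = 4.034e+09.
L_total = 10·log₁₀(4.034e+09) = 96.06 dB SPL.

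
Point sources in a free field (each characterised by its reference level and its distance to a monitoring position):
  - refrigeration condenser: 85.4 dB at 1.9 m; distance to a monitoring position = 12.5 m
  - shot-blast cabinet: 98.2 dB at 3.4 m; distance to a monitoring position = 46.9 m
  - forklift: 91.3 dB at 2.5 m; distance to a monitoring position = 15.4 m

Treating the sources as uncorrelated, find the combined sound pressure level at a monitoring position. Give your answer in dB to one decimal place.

Apply inverse-square spreading to bring every level to the receiver, then sum 10^(L/10).
refrigeration condenser: 85.4 − 20·log₁₀(12.5/1.9) = 85.4 − 16.36 = 69.04 dB.
shot-blast cabinet: 98.2 − 20·log₁₀(46.9/3.4) = 98.2 − 22.79 = 75.41 dB.
forklift: 91.3 − 20·log₁₀(15.4/2.5) = 91.3 − 15.79 = 75.51 dB.
Σ 10^(L/10) = 7.828e+07 → L_total = 10·log₁₀(7.828e+07) = 78.94 dB.

78.9 dB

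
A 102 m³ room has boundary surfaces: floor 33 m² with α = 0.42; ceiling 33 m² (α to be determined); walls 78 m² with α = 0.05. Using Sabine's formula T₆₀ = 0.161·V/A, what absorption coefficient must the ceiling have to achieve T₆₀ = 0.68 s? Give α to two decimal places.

Required total absorption A = 0.161·102/0.68 = 24.15 m².
Absorption from the other surfaces = 33·0.42 + 78·0.05 = 17.76 m², so the ceiling must supply 6.39 m² over 33 m².
α = 6.39/33 = 0.194.

0.19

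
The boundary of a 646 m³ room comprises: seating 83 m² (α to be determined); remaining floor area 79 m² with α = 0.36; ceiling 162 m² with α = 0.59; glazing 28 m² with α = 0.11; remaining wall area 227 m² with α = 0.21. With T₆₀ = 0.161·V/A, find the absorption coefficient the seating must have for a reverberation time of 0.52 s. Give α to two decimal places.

A = 0.161·V/T₆₀ = 0.161·646/0.52 = 200.01 m² sabins.
Absorption from the other surfaces = 79·0.36 + 162·0.59 + 28·0.11 + 227·0.21 = 174.77 m², so the seating must supply 25.24 m² over 83 m².
α = 25.24/83 = 0.304.

0.30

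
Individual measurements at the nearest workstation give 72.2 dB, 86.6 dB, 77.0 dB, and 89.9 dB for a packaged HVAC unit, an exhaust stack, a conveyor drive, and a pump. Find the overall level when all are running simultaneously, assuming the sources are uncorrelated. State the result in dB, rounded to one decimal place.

91.8 dB

For uncorrelated sources the intensities add, so convert each level to linear form, sum, and take 10·log₁₀ of the total.
Σ 10^(L/10) = 10^(72.2/10) + 10^(86.6/10) + 10^(77.0/10) + 10^(89.9/10) = 1.501e+09.
L_total = 10·log₁₀(1.501e+09) = 91.76 dB.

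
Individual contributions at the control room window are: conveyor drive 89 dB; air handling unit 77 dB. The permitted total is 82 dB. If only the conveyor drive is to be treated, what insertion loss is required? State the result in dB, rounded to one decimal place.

Fixed contribution from the other source: Σ 10^(L/10) = 10^(77/10) = 5.012e+07 (77.00 dB).
To meet 82 dB overall, the treated conveyor drive may contribute at most 10^(82/10) − 5.012e+07 = 1.084e+08, i.e. 80.35 dB.
So the conveyor drive must be reduced from 89 to 80.35 dB: IL = 8.65 dB.

8.7 dB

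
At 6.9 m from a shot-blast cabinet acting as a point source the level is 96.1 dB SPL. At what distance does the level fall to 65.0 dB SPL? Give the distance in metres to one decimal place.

The 31.1 dB drop corresponds to a distance ratio of 10^(31.1/20) for a point source.
r₂ = 6.9·10^((96.1−65.0)/20) = 6.9·10^(31.1/20) = 247.66 m.

247.7 m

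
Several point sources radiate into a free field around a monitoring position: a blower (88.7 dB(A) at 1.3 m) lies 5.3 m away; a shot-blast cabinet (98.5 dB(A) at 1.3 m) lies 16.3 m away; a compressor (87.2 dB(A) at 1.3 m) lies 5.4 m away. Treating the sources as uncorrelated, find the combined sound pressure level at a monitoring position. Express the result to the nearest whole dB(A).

First find each source's level at the receiver (point-source: −20·log₁₀(r/r_ref)), then combine on an intensity basis.
blower: 88.7 − 20·log₁₀(5.3/1.3) = 88.7 − 12.21 = 76.49 dB(A).
shot-blast cabinet: 98.5 − 20·log₁₀(16.3/1.3) = 98.5 − 21.96 = 76.54 dB(A).
compressor: 87.2 − 20·log₁₀(5.4/1.3) = 87.2 − 12.37 = 74.83 dB(A).
Σ 10^(L/10) = 1.200e+08 → L_total = 10·log₁₀(1.200e+08) = 80.79 dB(A).

81 dB(A)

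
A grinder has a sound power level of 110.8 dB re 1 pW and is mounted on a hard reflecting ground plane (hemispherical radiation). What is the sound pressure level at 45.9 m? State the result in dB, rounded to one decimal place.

The power spreads over a hemisphere of area 2π·r², so L_p = L_w − 10·log₁₀(2π·r²).
2π·r² = 1.324e+04 m², 10·log₁₀ of that is 41.218 dB.
L_p = 110.8 − 41.218 = 69.58 dB.

69.6 dB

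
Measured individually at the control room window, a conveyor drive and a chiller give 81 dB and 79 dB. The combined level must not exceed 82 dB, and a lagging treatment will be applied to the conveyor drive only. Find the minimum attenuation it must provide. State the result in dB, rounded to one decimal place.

2.0 dB

The untreated sources together contribute 10^(79/10) = 7.943e+07, i.e. 79.00 dB.
The limit corresponds to 10^(82/10) = 1.585e+08; subtracting the fixed part leaves 7.906e+07 for the conveyor drive, i.e. 78.98 dB.
Required insertion loss = 81 − 78.98 = 2.02 dB.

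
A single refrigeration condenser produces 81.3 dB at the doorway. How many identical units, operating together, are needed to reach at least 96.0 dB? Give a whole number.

The shortfall is 96.0 − 81.3 = 14.7 dB, and N units add 10·log₁₀ N, so need 10·log₁₀ N ≥ 14.7.
N ≥ 10^(14.7/10) = 29.512, so N = 30.

30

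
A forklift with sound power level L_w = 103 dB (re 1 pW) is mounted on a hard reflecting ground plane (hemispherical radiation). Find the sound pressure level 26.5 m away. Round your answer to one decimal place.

L_p = L_w − 10·log₁₀(2π·r²) with r = 26.5 m.
2π·r² = 4412 m², 10·log₁₀ of that is 36.447 dB.
L_p = 103 − 36.447 = 66.55 dB.

66.6 dB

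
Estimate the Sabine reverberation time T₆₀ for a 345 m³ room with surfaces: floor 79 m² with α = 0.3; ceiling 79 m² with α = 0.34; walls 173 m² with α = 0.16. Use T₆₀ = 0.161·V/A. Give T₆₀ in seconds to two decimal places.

0.71 s

Summing Sᵢαᵢ: 79·0.3 + 79·0.34 + 173·0.16 = 78.24 m².
T₆₀ = 0.161 × 345 / 78.24 = 0.710 s.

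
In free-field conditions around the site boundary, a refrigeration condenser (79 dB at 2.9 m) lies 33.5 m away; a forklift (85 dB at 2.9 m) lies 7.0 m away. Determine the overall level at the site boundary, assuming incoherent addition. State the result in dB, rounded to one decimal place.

Propagate each source to the receiver with L = L_ref − 20·log₁₀(r/r_ref), then add intensities.
refrigeration condenser: 79 − 20·log₁₀(33.5/2.9) = 79 − 21.25 = 57.75 dB.
forklift: 85 − 20·log₁₀(7.0/2.9) = 85 − 7.65 = 77.35 dB.
Σ 10^(L/10) = 5.487e+07 → L_total = 10·log₁₀(5.487e+07) = 77.39 dB.

77.4 dB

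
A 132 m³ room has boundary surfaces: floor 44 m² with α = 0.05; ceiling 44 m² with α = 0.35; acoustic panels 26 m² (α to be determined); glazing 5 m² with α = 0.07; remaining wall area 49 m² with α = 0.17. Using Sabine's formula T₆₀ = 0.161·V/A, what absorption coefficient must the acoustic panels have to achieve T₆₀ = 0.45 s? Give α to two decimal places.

0.81

Required total absorption A = 0.161·132/0.45 = 47.23 m².
Absorption from the other surfaces = 44·0.05 + 44·0.35 + 5·0.07 + 49·0.17 = 26.28 m², so the acoustic panels must supply 20.95 m² over 26 m².
α = 20.95/26 = 0.806.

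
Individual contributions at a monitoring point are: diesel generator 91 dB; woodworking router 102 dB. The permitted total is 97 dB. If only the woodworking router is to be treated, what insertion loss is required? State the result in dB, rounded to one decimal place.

6.3 dB

The untreated sources together contribute 10^(91/10) = 1.259e+09, i.e. 91.00 dB.
The limit corresponds to 10^(97/10) = 5.012e+09; subtracting the fixed part leaves 3.753e+09 for the woodworking router, i.e. 95.74 dB.
So the woodworking router must be reduced from 102 to 95.74 dB: IL = 6.26 dB.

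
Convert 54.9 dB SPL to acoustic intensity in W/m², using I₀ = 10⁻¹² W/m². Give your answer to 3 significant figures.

L = 10·log₁₀(I/I₀) ⇒ I = I₀·10^(L/10) = 10⁻¹² × 10^5.49.

3.09e-07 W/m²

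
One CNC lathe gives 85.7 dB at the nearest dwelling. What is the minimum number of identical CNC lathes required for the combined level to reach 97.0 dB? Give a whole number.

Need L₁ + 10·log₁₀ N ≥ 97.0, i.e. log₁₀ N ≥ 1.13.
N ≥ 10^(11.3/10) = 13.490, so N = 14.

14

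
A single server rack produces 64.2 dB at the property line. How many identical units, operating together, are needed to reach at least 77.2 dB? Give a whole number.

20

Need L₁ + 10·log₁₀ N ≥ 77.2, i.e. log₁₀ N ≥ 1.30.
N ≥ 10^(13.0/10) = 19.953, so N = 20.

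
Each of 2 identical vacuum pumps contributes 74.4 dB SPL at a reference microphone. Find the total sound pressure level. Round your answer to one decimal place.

With 2 equal, uncorrelated contributions the intensity is 2× that of one unit, giving a rise of 10·log₁₀ 2.
L_total = 74.4 + 10·log₁₀(2) = 74.4 + 3.010 = 77.41 dB SPL.

77.4 dB SPL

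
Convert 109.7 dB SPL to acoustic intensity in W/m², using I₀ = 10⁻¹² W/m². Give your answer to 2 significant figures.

0.093 W/m²

L = 10·log₁₀(I/I₀) ⇒ I = I₀·10^(L/10) = 10⁻¹² × 10^10.97.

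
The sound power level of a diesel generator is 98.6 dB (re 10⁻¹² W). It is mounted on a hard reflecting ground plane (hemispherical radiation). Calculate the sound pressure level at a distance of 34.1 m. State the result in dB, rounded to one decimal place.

L_p = L_w − 10·log₁₀(2π·r²) with r = 34.1 m.
2π·r² = 7306 m², 10·log₁₀ of that is 38.637 dB.
L_p = 98.6 − 38.637 = 59.96 dB.

60.0 dB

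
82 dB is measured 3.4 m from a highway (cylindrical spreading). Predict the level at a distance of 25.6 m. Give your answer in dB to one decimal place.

73.2 dB

Line-source attenuation: ΔL = 10·log₁₀(r₂/r₁) = 10·log₁₀(25.6/3.4) = 8.768 dB.
L₂ = 82 − 10·log₁₀(25.6/3.4) = 82 − 8.768 = 73.23 dB.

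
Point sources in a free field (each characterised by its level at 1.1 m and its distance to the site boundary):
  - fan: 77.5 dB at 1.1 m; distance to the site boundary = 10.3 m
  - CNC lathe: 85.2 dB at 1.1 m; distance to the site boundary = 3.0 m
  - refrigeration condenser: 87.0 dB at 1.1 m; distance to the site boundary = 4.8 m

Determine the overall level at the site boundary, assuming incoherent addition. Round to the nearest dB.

79 dB

Apply inverse-square spreading to bring every level to the receiver, then sum 10^(L/10).
fan: 77.5 − 20·log₁₀(10.3/1.1) = 77.5 − 19.43 = 58.07 dB.
CNC lathe: 85.2 − 20·log₁₀(3.0/1.1) = 85.2 − 8.71 = 76.49 dB.
refrigeration condenser: 87.0 − 20·log₁₀(4.8/1.1) = 87.0 − 12.80 = 74.20 dB.
Σ 10^(L/10) = 7.148e+07 → L_total = 10·log₁₀(7.148e+07) = 78.54 dB.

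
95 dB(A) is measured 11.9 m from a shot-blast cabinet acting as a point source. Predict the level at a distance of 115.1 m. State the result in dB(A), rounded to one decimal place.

75.3 dB(A)

Point-source attenuation: ΔL = 20·log₁₀(r₂/r₁) = 20·log₁₀(115.1/11.9) = 19.711 dB.
L₂ = 95 − 20·log₁₀(115.1/11.9) = 95 − 19.711 = 75.29 dB(A).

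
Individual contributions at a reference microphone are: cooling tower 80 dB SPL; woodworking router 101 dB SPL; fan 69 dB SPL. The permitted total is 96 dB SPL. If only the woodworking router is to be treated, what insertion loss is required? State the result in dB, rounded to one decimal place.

Everything except the woodworking router sums to 10^(80/10) + 10^(69/10) = 1.079e+08 in linear terms, 80.33 dB SPL.
The limit corresponds to 10^(96/10) = 3.981e+09; subtracting the fixed part leaves 3.873e+09 for the woodworking router, i.e. 95.88 dB SPL.
Required insertion loss = 101 − 95.88 = 5.12 dB.

5.1 dB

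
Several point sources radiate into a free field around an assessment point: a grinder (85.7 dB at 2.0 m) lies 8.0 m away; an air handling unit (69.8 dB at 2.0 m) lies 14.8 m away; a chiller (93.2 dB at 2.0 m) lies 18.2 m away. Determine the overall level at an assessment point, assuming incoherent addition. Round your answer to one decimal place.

Propagate each source to the receiver with L = L_ref − 20·log₁₀(r/r_ref), then add intensities.
grinder: 85.7 − 20·log₁₀(8.0/2.0) = 85.7 − 12.04 = 73.66 dB.
air handling unit: 69.8 − 20·log₁₀(14.8/2.0) = 69.8 − 17.38 = 52.42 dB.
chiller: 93.2 − 20·log₁₀(18.2/2.0) = 93.2 − 19.18 = 74.02 dB.
Σ 10^(L/10) = 4.863e+07 → L_total = 10·log₁₀(4.863e+07) = 76.87 dB.

76.9 dB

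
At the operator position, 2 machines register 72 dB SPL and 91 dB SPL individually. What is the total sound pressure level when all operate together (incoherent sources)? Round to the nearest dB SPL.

91 dB SPL

Incoherent sources combine by intensity addition: L_total = 10·log₁₀(Σ 10^(L_i/10)).
Σ 10^(L/10) = 10^(72/10) + 10^(91/10) = 1.275e+09.
L_total = 10·log₁₀(1.275e+09) = 91.05 dB SPL.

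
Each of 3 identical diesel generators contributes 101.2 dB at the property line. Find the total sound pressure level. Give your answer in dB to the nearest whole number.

106 dB

L_total = L₁ + 10·log₁₀ N for N identical incoherent sources.
L_total = 101.2 + 10·log₁₀(3) = 101.2 + 4.771 = 105.97 dB.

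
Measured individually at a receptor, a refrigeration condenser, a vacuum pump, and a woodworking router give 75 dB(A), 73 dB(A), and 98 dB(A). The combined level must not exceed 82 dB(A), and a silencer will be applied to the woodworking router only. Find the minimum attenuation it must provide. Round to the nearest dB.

Everything except the woodworking router sums to 10^(75/10) + 10^(73/10) = 5.158e+07 in linear terms, 77.12 dB(A).
To meet 82 dB(A) overall, the treated woodworking router may contribute at most 10^(82/10) − 5.158e+07 = 1.069e+08, i.e. 80.29 dB(A).
So the woodworking router must be reduced from 98 to 80.29 dB(A): IL = 17.71 dB.

18 dB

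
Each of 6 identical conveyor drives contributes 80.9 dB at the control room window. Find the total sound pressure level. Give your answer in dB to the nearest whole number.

With 6 equal, uncorrelated contributions the intensity is 6× that of one unit, giving a rise of 10·log₁₀ 6.
L_total = 80.9 + 10·log₁₀(6) = 80.9 + 7.782 = 88.68 dB.

89 dB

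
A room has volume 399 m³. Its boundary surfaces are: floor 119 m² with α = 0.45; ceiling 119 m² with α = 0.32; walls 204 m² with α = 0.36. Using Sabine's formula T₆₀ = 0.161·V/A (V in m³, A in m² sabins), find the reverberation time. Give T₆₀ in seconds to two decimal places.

Total absorption A = 119·0.45 + 119·0.32 + 204·0.36 = 165.07 m² sabins.
T₆₀ = 0.161·V/A = 0.161·399/165.07 = 0.389 s.

0.39 s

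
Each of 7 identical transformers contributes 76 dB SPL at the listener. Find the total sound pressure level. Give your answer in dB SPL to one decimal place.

84.5 dB SPL

N identical incoherent sources raise the level by 10·log₁₀ N.
L_total = 76 + 10·log₁₀(7) = 76 + 8.451 = 84.45 dB SPL.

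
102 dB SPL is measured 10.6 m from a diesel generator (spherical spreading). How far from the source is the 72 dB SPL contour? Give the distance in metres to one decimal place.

Point-source spreading drops the level by 20·log₁₀(r₂/r₁); inverting, r₂/r₁ = 10^(ΔL/20).
r₂ = 10.6·10^((102−72)/20) = 10.6·10^(30.0/20) = 335.20 m.

335.2 m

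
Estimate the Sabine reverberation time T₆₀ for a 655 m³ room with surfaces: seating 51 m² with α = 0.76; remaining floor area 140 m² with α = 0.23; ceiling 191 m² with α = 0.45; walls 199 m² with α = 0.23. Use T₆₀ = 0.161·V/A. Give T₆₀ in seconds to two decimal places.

Total absorption A = 51·0.76 + 140·0.23 + 191·0.45 + 199·0.23 = 202.68 m² sabins.
T₆₀ = 0.161 × 655 / 202.68 = 0.520 s.

0.52 s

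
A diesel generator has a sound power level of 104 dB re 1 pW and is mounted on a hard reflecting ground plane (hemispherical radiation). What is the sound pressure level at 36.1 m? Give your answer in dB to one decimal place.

The power spreads over a hemisphere of area 2π·r², so L_p = L_w − 10·log₁₀(2π·r²).
2π·r² = 8188 m², 10·log₁₀ of that is 39.132 dB.
L_p = 104 − 39.132 = 64.87 dB.

64.9 dB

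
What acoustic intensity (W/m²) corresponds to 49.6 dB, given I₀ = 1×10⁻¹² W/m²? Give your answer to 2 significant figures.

I/I₀ = 10^(49.6/10) = 9.12e+04, so I = 9.12e+04 × 10⁻¹² W/m².

9.1e-08 W/m²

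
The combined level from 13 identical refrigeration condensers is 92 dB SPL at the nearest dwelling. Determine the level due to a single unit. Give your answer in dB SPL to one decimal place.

Dividing the total intensity by 13 lowers the level by 10·log₁₀ 13 = 11.139 dB: L₁ = 92 − 11.139.

80.9 dB SPL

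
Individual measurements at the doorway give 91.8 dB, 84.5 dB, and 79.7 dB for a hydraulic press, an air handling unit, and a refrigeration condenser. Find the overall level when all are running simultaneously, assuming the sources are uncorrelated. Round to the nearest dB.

93 dB

For uncorrelated sources the intensities add, so convert each level to linear form, sum, and take 10·log₁₀ of the total.
Σ 10^(L/10) = 10^(91.8/10) + 10^(84.5/10) + 10^(79.7/10) = 1.889e+09.
L_total = 10·log₁₀(1.889e+09) = 92.76 dB.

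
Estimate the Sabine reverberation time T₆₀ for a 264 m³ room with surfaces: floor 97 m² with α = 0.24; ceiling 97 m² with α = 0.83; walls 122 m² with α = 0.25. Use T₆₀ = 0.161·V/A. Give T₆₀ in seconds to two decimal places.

0.32 s

Summing Sᵢαᵢ: 97·0.24 + 97·0.83 + 122·0.25 = 134.29 m².
T₆₀ = 0.161·V/A = 0.161·264/134.29 = 0.317 s.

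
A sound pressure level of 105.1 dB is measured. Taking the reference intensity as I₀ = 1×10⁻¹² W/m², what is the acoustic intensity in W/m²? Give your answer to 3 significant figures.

0.0324 W/m²

I = I₀·10^(L/10) = 10⁻¹² × 10^(105.1/10) = 10^(-1.490).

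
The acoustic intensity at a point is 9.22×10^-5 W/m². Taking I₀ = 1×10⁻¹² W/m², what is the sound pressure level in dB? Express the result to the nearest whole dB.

L = 10·log₁₀(I/I₀) = 10·log₁₀(9.22×10^-5/10⁻¹²) = 10·log₁₀(9.22×10^7).
L = 10·(0.9647 + 7) = 79.65 dB.

80 dB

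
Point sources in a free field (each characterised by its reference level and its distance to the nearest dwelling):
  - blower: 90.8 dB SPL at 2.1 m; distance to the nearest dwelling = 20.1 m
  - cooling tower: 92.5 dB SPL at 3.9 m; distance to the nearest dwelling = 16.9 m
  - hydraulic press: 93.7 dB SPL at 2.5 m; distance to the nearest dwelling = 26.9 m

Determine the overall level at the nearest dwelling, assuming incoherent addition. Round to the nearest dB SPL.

81 dB SPL

Propagate each source to the receiver with L = L_ref − 20·log₁₀(r/r_ref), then add intensities.
blower: 90.8 − 20·log₁₀(20.1/2.1) = 90.8 − 19.62 = 71.18 dB SPL.
cooling tower: 92.5 − 20·log₁₀(16.9/3.9) = 92.5 − 12.74 = 79.76 dB SPL.
hydraulic press: 93.7 − 20·log₁₀(26.9/2.5) = 93.7 − 20.64 = 73.06 dB SPL.
Σ 10^(L/10) = 1.281e+08 → L_total = 10·log₁₀(1.281e+08) = 81.07 dB SPL.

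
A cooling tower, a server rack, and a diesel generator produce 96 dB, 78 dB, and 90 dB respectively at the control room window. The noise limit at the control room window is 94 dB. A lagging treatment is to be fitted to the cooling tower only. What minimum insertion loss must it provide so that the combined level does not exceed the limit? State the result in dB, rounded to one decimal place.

4.4 dB

Everything except the cooling tower sums to 10^(78/10) + 10^(90/10) = 1.063e+09 in linear terms, 90.27 dB.
To meet 94 dB overall, the treated cooling tower may contribute at most 10^(94/10) − 1.063e+09 = 1.449e+09, i.e. 91.61 dB.
Required insertion loss = 96 − 91.61 = 4.39 dB.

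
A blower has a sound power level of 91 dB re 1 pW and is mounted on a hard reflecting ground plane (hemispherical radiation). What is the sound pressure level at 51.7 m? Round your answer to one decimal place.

48.7 dB

L_p = L_w − 10·log₁₀(2π·r²) with r = 51.7 m.
2π·r² = 1.679e+04 m², 10·log₁₀ of that is 42.252 dB.
L_p = 91 − 42.252 = 48.75 dB.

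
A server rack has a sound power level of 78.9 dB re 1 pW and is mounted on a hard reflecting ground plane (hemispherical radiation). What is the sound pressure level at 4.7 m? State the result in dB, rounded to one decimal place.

57.5 dB

Free-field hemispherical radiation: L_p = L_w − 10·log₁₀(2π·r²), r = 4.7 m.
2π·r² = 138.8 m², 10·log₁₀ of that is 21.424 dB.
L_p = 78.9 − 21.424 = 57.48 dB.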